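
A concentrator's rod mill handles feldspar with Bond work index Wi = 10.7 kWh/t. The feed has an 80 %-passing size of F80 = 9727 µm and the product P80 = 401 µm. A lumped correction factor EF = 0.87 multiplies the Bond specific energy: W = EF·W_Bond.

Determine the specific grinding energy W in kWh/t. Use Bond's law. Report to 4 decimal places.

W = 3.7048 kWh/t

W_Bond = 10·Wi·(1/√P₈₀ − 1/√F₈₀)
1/√401 = 0.049938;  1/√9727 = 0.010139
W = 10·10.7·(0.049938 − 0.010139) = 4.2584 kWh/t
Apply correction: 4.2584 × 0.87 = 3.7048 kWh/t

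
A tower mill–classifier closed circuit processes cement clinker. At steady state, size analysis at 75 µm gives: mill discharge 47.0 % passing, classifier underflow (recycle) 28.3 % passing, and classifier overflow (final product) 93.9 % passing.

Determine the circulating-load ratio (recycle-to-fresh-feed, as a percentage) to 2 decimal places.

CL = 250.80 %

Classifier node, passing 75 µm:
(1+r)d = ru + o → r = (o−d)/(d−u)
r = (93.9 − 47.0)/(47.0 − 28.3) = 46.9/18.7 = 2.5080
CL = 100·r = 250.80 %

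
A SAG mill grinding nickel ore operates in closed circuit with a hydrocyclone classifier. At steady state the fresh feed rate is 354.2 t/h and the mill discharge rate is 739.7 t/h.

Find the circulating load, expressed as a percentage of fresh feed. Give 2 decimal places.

CL = 108.84 %

M = F + R at steady state, so:
R = M − F = 739.7 − 354.2 = 385.5 t/h
CL = 100·R/F = 100·385.5/354.2 = 108.84 %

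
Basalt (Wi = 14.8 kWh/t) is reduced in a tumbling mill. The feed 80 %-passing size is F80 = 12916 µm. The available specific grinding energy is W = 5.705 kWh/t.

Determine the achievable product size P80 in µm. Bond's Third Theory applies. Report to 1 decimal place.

P80 = 446.1 µm

W = 10 Wi (P80^-0.5 − F80^-0.5)
1/√P80 = 1/√F80 + W/(10·Wi)
  = 5.7050/(10·14.8) + 1/√12916 = 0.038547 + 0.008799 = 0.047346
P80 = (1/0.047346)² = 21.1210² = 446.09 µm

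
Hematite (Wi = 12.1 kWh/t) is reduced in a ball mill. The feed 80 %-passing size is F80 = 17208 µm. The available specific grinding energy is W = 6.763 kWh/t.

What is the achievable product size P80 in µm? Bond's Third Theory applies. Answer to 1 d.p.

Bond: W = 10·Wi·(1/√P80 − 1/√F80)
1/√P80 = 1/√F80 + W/(10·Wi)
  = 6.7630/(10·12.1) + 1/√17208 = 0.055893 + 0.007623 = 0.063516
P80 = (1/0.063516)² = 15.7441² = 247.88 µm

P80 = 247.9 µm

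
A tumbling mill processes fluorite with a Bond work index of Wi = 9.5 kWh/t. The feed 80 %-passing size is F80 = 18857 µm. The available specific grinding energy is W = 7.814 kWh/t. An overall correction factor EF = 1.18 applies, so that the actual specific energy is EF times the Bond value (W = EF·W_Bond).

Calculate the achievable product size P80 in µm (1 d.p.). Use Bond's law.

Bond: W = 10·Wi·(1/√P80 − 1/√F80)
W_Bond = W / EF = 7.814 / 1.18 = 6.6220 kWh/t
⇒ 1/√P80 = W_Bond/(10 Wi) + 1/√F80
  = 6.6220/(10·9.5) + 1/√18857 = 0.069706 + 0.007282 = 0.076988
P80 = (1/0.076988)² = 12.9891² = 168.72 µm

P80 = 168.7 µm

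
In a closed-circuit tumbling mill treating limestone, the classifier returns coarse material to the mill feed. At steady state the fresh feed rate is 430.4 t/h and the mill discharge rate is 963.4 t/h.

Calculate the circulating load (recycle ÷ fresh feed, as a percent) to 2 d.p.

CL = 123.84 %

Mill node: discharge = fresh + recycle.
R = M − F = 963.4 − 430.4 = 533.0 t/h
CL = 100·R/F = 100·533.0/430.4 = 123.84 %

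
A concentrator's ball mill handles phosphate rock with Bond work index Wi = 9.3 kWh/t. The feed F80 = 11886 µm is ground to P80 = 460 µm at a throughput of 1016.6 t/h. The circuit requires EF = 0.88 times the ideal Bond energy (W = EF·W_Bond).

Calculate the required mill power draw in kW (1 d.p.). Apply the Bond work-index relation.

P = 3116.0 kW

W = 10 Wi (P80^-0.5 − F80^-0.5)
W = 10·9.3·(1/√460 − 1/√11886) = 10·9.3·(0.037453) = 3.4831 kWh/t
Corrected W = EF·W_Bond = 0.88·3.4831 = 3.0651 kWh/t
P = W·T = 3.0651·1016.6 = 3116.0 kW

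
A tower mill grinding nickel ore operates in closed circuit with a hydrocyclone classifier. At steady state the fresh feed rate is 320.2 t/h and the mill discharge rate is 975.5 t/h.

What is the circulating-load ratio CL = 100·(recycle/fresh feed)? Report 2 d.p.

Mill node: discharge = fresh + recycle.
R = M − F = 975.5 − 320.2 = 655.3 t/h
CL = 100·R/F = 100·655.3/320.2 = 204.65 %

CL = 204.65 %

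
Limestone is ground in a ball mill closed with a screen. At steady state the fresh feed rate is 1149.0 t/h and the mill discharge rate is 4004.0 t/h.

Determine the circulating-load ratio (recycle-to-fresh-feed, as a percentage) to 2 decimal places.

Discharge = new feed + return, hence
R = M − F = 4004.0 − 1149.0 = 2855.0 t/h
CL = 100·R/F = 100·2855.0/1149.0 = 248.48 %

CL = 248.48 %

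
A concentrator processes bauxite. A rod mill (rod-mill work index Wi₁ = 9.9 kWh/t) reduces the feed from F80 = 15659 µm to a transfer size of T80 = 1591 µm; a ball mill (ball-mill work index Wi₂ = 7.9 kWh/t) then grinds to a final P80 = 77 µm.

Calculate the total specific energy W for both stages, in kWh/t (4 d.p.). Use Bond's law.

W = 8.7132 kWh/t

W = 10·Wi·[P80^(−½) − F80^(−½)]
Stage 1 (15659→1591 µm, Wi₁=9.9): W₁ = 10·9.9·(0.025071 − 0.007991) = 1.6909 kWh/t
Stage 2 (1591→77 µm, Wi₂=7.9): W₂ = 10·7.9·(0.113961 − 0.025071) = 7.0223 kWh/t
W = W₁ + W₂ = 1.6909 + 7.0223 = 8.7132 kWh/t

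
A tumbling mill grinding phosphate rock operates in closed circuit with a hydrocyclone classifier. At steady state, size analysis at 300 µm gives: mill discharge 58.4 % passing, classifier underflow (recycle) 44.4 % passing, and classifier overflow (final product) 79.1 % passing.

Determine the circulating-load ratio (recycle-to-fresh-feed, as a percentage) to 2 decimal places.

CL = 147.86 %

Balance %-passing 300 µm (r = R/F):
r = (o − d)/(d − u)
r = (79.1 − 58.4)/(58.4 − 44.4) = 20.7/14.0 = 1.4786
CL = 100·r = 147.86 %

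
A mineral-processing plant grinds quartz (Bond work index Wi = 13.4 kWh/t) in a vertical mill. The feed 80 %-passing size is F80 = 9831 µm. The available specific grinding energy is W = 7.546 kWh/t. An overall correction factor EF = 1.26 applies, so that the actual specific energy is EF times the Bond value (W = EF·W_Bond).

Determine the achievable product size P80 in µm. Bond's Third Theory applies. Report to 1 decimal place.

W_Bond = 10·Wi·(1/√P₈₀ − 1/√F₈₀)
W_Bond = W / EF = 7.546 / 1.26 = 5.9889 kWh/t
P80^-0.5 = F80^-0.5 + W_Bond/(10 Wi)
  = 5.9889/(10·13.4) + 1/√9831 = 0.044693 + 0.010086 = 0.054779
P80 = (1/0.054779)² = 18.2552² = 333.25 µm

P80 = 333.3 µm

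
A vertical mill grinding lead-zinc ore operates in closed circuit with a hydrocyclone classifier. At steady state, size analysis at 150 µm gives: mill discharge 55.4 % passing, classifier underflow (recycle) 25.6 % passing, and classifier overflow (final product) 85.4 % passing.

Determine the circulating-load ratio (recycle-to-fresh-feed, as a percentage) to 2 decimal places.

CL = 100.67 %

Two-product formula at 150 µm:
r = (o − d)/(d − u)
r = (85.4 − 55.4)/(55.4 − 25.6) = 30.0/29.8 = 1.0067
CL = 100·r = 100.67 %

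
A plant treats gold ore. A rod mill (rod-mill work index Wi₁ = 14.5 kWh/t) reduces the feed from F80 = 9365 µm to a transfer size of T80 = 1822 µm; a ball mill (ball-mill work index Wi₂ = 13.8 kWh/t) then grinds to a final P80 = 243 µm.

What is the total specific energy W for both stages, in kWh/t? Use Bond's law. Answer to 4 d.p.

W = 7.5183 kWh/t

W_Bond = 10·Wi·(1/√P₈₀ − 1/√F₈₀)
Stage 1 (9365→1822 µm, Wi₁=14.5): W₁ = 10·14.5·(0.023427 − 0.010333) = 1.8986 kWh/t
Stage 2 (1822→243 µm, Wi₂=13.8): W₂ = 10·13.8·(0.064150 − 0.023427) = 5.6197 kWh/t
W = W₁ + W₂ = 1.8986 + 5.6197 = 7.5183 kWh/t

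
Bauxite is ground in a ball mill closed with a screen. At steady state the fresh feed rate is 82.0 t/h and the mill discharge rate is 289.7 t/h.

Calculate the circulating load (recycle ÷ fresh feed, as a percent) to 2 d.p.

Steady state: M = F + R.
R = M − F = 289.7 − 82.0 = 207.7 t/h
CL = 100·R/F = 100·207.7/82.0 = 253.29 %

CL = 253.29 %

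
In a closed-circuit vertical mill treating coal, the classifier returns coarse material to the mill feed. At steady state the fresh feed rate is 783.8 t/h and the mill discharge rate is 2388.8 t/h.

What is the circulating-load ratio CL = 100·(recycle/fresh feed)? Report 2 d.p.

CL = 204.77 %

Discharge = new feed + return, hence
R = M − F = 2388.8 − 783.8 = 1605.0 t/h
CL = 100·R/F = 100·1605.0/783.8 = 204.77 %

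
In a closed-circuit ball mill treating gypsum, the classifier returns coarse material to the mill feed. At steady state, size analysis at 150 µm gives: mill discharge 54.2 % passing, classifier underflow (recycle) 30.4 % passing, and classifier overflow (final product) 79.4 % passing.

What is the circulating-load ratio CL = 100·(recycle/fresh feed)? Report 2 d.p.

CL = 105.88 %

Balance %-passing 150 µm (r = R/F):
(1+r)d = ru + o → r = (o−d)/(d−u)
r = (79.4 − 54.2)/(54.2 − 30.4) = 25.2/23.8 = 1.0588
CL = 100·r = 105.88 %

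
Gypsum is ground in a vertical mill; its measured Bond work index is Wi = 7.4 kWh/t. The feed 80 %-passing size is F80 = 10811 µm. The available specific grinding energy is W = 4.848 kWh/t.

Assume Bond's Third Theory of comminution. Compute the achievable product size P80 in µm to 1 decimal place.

W = 10 Wi (P80^-0.5 − F80^-0.5)
P80^-0.5 = F80^-0.5 + W/(10 Wi)
  = 4.8480/(10·7.4) + 1/√10811 = 0.065514 + 0.009618 = 0.075131
P80 = (1/0.075131)² = 13.3101² = 177.16 µm

P80 = 177.2 µm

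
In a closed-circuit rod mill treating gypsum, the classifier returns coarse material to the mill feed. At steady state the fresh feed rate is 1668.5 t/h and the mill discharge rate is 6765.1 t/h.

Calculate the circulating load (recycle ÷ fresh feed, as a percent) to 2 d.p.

CL = 305.46 %

Steady state: M = F + R.
R = M − F = 6765.1 − 1668.5 = 5096.6 t/h
CL = 100·R/F = 100·5096.6/1668.5 = 305.46 %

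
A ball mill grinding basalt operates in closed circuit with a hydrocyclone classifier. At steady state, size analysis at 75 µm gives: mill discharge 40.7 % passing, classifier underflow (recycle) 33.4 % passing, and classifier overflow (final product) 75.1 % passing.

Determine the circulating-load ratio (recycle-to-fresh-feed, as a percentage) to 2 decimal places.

Mass balance on the −75 µm fraction:
(1+r)·d = r·u + o ⇒ r = (o−d)/(d−u)
r = (75.1 − 40.7)/(40.7 − 33.4) = 34.4/7.3 = 4.7123
CL = 100·r = 471.23 %

CL = 471.23 %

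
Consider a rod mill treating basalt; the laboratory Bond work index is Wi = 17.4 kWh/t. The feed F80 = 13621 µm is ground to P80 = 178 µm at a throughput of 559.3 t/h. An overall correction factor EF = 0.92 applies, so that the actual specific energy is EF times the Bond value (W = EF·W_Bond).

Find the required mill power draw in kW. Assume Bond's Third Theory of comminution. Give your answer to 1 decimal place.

P = 5943.6 kW

W = 10 Wi / √P80 − 10 Wi / √F80
W = 10·17.4·(1/√178 − 1/√13621) = 10·17.4·(0.066385) = 11.5510 kWh/t
With EF = 0.92: W = 11.5510·0.92 = 10.6269 kWh/t
P = W·T = 10.6269·559.3 = 5943.6 kW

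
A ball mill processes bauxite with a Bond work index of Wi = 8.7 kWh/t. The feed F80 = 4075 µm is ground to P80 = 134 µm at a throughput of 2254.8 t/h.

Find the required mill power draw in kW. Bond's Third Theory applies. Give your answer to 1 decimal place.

W = 10 Wi (1/√P80 − 1/√F80)  [Bond]
W = 10·8.7·(1/√134 − 1/√4075) = 10·8.7·(0.070722) = 6.1528 kWh/t
Power = W × throughput = 6.1528 kWh/t × 2254.8 t/h = 13873.3 kW

P = 13873.3 kW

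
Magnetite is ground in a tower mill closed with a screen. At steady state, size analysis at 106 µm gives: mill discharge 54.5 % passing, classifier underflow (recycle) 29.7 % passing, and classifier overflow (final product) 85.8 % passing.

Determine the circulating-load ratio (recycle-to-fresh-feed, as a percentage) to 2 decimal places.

Let r = R/F. Size balance at 106 µm:
(1+r)·d = r·u + o ⇒ r = (o−d)/(d−u)
r = (85.8 − 54.5)/(54.5 − 29.7) = 31.3/24.8 = 1.2621
CL = 100·r = 126.21 %

CL = 126.21 %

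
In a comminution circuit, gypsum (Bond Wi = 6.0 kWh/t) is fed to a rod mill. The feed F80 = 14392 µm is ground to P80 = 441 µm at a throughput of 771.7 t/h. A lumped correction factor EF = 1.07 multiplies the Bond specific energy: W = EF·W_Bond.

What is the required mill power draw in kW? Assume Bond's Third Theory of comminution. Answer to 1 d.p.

P = 1946.2 kW

W = 10 Wi (1/√P80 − 1/√F80)  [Bond]
W = 10·6.0·(1/√441 − 1/√14392) = 10·6.0·(0.039283) = 2.3570 kWh/t
Corrected W = EF·W_Bond = 1.07·2.3570 = 2.5220 kWh/t
Mill draw = 2.5220 × 771.7 = 1946.2 kW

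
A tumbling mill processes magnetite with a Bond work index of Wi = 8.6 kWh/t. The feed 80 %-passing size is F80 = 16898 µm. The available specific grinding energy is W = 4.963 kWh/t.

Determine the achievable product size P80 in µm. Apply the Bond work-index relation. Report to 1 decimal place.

P80 = 233.8 µm

W = 10 Wi (1/√P80 − 1/√F80)  [Bond]
1/√P80 = 1/√F80 + W/(10·Wi)
  = 4.9630/(10·8.6) + 1/√16898 = 0.057709 + 0.007693 = 0.065402
P80 = (1/0.065402)² = 15.2900² = 233.79 µm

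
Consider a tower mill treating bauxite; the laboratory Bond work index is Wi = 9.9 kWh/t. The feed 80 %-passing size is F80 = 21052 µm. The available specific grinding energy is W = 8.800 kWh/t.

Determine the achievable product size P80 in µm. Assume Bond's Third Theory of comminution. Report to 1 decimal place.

Bond: W = 10·Wi·(1/√P80 − 1/√F80)
1/√P80 = 1/√F80 + W/(10·Wi)
  = 8.8000/(10·9.9) + 1/√21052 = 0.088889 + 0.006892 = 0.095781
P80 = (1/0.095781)² = 10.4405² = 109.00 µm

P80 = 109.0 µm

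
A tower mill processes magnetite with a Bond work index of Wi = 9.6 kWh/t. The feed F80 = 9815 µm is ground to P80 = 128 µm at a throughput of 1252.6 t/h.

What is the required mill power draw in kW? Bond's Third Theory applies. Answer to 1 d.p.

W_Bond = 10·Wi·(1/√P₈₀ − 1/√F₈₀)
W = 10·9.6·(1/√128 − 1/√9815) = 10·9.6·(0.078295) = 7.5163 kWh/t
P_mill = W·ṁ = 7.5163·1252.6 = 9414.9 kW

P = 9414.9 kW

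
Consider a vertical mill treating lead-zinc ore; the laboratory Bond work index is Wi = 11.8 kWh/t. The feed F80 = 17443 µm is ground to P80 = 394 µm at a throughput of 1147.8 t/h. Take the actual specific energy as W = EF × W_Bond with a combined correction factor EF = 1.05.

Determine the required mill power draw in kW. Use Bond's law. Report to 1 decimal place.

W = 10·Wi·[P80^(−½) − F80^(−½)]
W = 10·11.8·(1/√394 − 1/√17443) = 10·11.8·(0.042808) = 5.0513 kWh/t
Apply correction: 5.0513 × 1.05 = 5.3039 kWh/t
P = W·T = 5.3039·1147.8 = 6087.8 kW

P = 6087.8 kW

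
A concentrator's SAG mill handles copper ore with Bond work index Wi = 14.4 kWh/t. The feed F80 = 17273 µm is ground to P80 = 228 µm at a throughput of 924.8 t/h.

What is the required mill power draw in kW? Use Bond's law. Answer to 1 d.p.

W = 10·Wi·(P80^(-½) − F80^(-½))
W = 10·14.4·(1/√228 − 1/√17273) = 10·14.4·(0.058618) = 8.4410 kWh/t
Mill draw = 8.4410 × 924.8 = 7806.2 kW

P = 7806.2 kW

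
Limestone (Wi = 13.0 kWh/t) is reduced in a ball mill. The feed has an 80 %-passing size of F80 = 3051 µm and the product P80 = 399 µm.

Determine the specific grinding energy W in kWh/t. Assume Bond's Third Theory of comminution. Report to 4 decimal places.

W = 4.1546 kWh/t

W = 10·Wi·[P80^(−½) − F80^(−½)]
1/√399 = 0.050063;  1/√3051 = 0.018104
W = 10·13.0·(0.050063 − 0.018104) = 4.1546 kWh/t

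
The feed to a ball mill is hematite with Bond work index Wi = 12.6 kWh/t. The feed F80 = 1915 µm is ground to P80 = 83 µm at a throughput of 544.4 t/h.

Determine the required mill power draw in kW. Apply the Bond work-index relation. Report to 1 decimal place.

Bond: W = 10·Wi·(1/√P80 − 1/√F80)
W = 10·12.6·(1/√83 − 1/√1915) = 10·12.6·(0.086913) = 10.9510 kWh/t
P_mill = W·ṁ = 10.9510·544.4 = 5961.7 kW

P = 5961.7 kW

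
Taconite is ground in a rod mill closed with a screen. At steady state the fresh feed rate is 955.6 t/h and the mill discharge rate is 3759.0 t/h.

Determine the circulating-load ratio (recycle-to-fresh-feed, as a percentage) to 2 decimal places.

Mill node: discharge = fresh + recycle.
R = M − F = 3759.0 − 955.6 = 2803.4 t/h
CL = 100·R/F = 100·2803.4/955.6 = 293.37 %

CL = 293.37 %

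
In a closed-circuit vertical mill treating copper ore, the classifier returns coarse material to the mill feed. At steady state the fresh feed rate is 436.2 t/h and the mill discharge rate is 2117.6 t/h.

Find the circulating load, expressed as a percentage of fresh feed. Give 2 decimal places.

CL = 385.47 %

M = F + R at steady state, so:
R = M − F = 2117.6 − 436.2 = 1681.4 t/h
CL = 100·R/F = 100·1681.4/436.2 = 385.47 %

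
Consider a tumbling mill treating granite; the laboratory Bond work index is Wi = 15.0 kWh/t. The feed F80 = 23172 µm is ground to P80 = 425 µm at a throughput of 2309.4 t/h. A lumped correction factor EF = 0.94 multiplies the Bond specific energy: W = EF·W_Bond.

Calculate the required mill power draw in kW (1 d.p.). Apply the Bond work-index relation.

Bond: W = 10·Wi·(1/√P80 − 1/√F80)
W = 10·15.0·(1/√425 − 1/√23172) = 10·15.0·(0.041938) = 6.2907 kWh/t
Corrected W = EF·W_Bond = 0.94·6.2907 = 5.9132 kWh/t
P = W·T = 5.9132·2309.4 = 13656.0 kW

P = 13656.0 kW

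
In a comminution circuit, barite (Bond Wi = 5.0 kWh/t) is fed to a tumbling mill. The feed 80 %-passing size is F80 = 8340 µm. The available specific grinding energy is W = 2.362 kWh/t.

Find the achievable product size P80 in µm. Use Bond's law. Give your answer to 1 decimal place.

P80 = 295.3 µm

W = 10 Wi (1/√P80 − 1/√F80)  [Bond]
P80^(−½) = W/(10 Wi) + F80^(−½)
  = 2.3620/(10·5.0) + 1/√8340 = 0.047240 + 0.010950 = 0.058190
P80 = (1/0.058190)² = 17.1851² = 295.33 µm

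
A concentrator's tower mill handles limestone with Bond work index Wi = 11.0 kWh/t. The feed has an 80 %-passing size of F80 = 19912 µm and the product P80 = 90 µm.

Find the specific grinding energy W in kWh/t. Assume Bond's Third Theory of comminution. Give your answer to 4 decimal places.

W = 10.8155 kWh/t

W = 10·Wi·(P80^(-½) − F80^(-½))
1/√90 = 0.105409;  1/√19912 = 0.007087
W = 10·11.0·(0.105409 − 0.007087) = 10.8155 kWh/t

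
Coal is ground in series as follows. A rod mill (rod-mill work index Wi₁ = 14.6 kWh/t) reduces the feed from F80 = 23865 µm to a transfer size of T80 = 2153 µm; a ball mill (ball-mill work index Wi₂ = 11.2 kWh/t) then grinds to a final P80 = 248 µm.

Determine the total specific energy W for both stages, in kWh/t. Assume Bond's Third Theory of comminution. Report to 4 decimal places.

W = 10·Wi·[P80^(−½) − F80^(−½)]
Stage 1 (23865→2153 µm, Wi₁=14.6): W₁ = 10·14.6·(0.021552 − 0.006473) = 2.2014 kWh/t
Stage 2 (2153→248 µm, Wi₂=11.2): W₂ = 10·11.2·(0.063500 − 0.021552) = 4.6982 kWh/t
W = W₁ + W₂ = 2.2014 + 4.6982 = 6.8997 kWh/t

W = 6.8997 kWh/t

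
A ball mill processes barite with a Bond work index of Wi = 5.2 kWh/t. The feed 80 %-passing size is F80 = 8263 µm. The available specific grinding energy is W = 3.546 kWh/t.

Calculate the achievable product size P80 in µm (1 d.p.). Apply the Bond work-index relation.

P80 = 159.4 µm

W = 10 Wi (P80^-0.5 − F80^-0.5)
P80^-0.5 = F80^-0.5 + W/(10 Wi)
  = 3.5460/(10·5.2) + 1/√8263 = 0.068192 + 0.011001 = 0.079193
P80 = (1/0.079193)² = 12.6273² = 159.45 µm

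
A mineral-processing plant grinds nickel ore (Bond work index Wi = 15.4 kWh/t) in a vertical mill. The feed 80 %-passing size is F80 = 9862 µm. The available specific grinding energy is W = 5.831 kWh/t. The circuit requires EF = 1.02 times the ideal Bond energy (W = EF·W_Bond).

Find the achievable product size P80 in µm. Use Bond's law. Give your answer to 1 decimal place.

W = 10·Wi·(P80^(-½) − F80^(-½))
W_Bond = W / EF = 5.831 / 1.02 = 5.7167 kWh/t
P80^-0.5 = F80^-0.5 + W_Bond/(10 Wi)
  = 5.7167/(10·15.4) + 1/√9862 = 0.037121 + 0.010070 = 0.047191
P80 = (1/0.047191)² = 21.1905² = 449.04 µm

P80 = 449.0 µm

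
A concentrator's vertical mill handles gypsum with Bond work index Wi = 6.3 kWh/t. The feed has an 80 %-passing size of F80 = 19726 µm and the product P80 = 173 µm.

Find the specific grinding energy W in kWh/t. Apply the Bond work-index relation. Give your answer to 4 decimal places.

W = 10 Wi (1/√P80 − 1/√F80)  [Bond]
1/√173 = 0.076029;  1/√19726 = 0.007120
W = 10·6.3·(0.076029 − 0.007120) = 4.3412 kWh/t

W = 4.3412 kWh/t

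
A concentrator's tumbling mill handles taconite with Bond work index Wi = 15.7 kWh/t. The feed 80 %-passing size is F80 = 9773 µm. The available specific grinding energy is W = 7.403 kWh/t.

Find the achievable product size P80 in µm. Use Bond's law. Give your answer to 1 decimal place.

W_Bond = 10·Wi·(1/√P₈₀ − 1/√F₈₀)
⇒ 1/√P80 = W/(10 Wi) + 1/√F80
  = 7.4030/(10·15.7) + 1/√9773 = 0.047153 + 0.010115 = 0.057268
P80 = (1/0.057268)² = 17.4617² = 304.91 µm

P80 = 304.9 µm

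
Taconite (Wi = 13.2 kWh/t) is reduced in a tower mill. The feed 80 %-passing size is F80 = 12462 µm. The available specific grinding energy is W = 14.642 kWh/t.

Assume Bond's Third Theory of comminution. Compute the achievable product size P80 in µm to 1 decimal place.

P80 = 69.6 µm

W = 10 Wi / √P80 − 10 Wi / √F80
1/√P80 = 1/√F80 + W/(10·Wi)
  = 14.6420/(10·13.2) + 1/√12462 = 0.110924 + 0.008958 = 0.119882
P80 = (1/0.119882)² = 8.3415² = 69.58 µm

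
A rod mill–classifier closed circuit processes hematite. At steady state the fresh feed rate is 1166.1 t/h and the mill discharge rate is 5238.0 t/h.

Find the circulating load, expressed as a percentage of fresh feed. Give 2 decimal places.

CL = 349.19 %

Steady state: M = F + R.
R = M − F = 5238.0 − 1166.1 = 4071.9 t/h
CL = 100·R/F = 100·4071.9/1166.1 = 349.19 %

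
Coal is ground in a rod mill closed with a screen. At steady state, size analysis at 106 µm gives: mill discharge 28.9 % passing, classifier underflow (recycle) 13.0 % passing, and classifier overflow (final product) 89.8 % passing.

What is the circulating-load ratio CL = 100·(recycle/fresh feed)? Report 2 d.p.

Let r = R/F. Size balance at 106 µm:
d + r·d = r·u + o → r(d−u) = o−d
r = (89.8 − 28.9)/(28.9 − 13.0) = 60.9/15.9 = 3.8302
CL = 100·r = 383.02 %

CL = 383.02 %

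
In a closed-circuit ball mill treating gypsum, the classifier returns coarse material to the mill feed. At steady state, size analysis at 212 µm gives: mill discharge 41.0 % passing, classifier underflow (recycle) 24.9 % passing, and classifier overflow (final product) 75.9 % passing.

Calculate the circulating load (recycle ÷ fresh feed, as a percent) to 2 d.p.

Let r = R/F. Size balance at 212 µm:
Fd + Rd = Ru + Fo ⇒ R/F = (o−d)/(d−u)
r = (75.9 − 41.0)/(41.0 − 24.9) = 34.9/16.1 = 2.1677
CL = 100·r = 216.77 %

CL = 216.77 %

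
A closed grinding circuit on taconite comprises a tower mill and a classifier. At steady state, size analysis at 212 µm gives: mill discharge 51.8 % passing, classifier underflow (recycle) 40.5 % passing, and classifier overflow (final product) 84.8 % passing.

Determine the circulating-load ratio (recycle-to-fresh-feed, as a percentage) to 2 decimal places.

CL = 292.04 %

Mass balance on the −212 µm fraction:
r = (o − d)/(d − u)
r = (84.8 − 51.8)/(51.8 − 40.5) = 33.0/11.3 = 2.9204
CL = 100·r = 292.04 %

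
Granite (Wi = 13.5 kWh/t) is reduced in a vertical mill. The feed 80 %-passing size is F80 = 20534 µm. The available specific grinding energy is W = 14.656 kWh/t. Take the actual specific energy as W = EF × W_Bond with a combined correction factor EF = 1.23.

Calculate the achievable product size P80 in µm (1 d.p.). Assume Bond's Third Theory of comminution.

W = 10 Wi / √P80 − 10 Wi / √F80
W_Bond = W / EF = 14.656 / 1.23 = 11.9154 kWh/t
⇒ 1/√P80 = W_Bond/(10 Wi) + 1/√F80
  = 11.9154/(10·13.5) + 1/√20534 = 0.088263 + 0.006979 = 0.095241
P80 = (1/0.095241)² = 10.4997² = 110.24 µm

P80 = 110.2 µm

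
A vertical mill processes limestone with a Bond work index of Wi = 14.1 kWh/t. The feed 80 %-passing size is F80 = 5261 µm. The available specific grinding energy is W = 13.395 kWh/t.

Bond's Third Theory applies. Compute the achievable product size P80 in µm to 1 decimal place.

W_Bond = 10·Wi·(1/√P₈₀ − 1/√F₈₀)
⇒ 1/√P80 = W/(10 Wi) + 1/√F80
  = 13.3950/(10·14.1) + 1/√5261 = 0.095000 + 0.013787 = 0.108787
P80 = (1/0.108787)² = 9.1923² = 84.50 µm

P80 = 84.5 µm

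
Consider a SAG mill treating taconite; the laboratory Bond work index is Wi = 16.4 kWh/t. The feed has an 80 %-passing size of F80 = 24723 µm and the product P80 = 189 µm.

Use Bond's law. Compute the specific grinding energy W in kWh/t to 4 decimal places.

Bond:  W = 10 Wi (1/√P − 1/√F)
1/√189 = 0.072739;  1/√24723 = 0.006360
W = 10·16.4·(0.072739 − 0.006360) = 10.8862 kWh/t

W = 10.8862 kWh/t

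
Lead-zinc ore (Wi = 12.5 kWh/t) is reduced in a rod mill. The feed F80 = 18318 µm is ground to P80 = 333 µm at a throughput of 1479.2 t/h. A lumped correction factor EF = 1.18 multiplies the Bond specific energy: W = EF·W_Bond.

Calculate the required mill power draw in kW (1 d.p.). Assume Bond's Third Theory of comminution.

W = 10 Wi (1/√P80 − 1/√F80)  [Bond]
W = 10·12.5·(1/√333 − 1/√18318) = 10·12.5·(0.047411) = 5.9264 kWh/t
W_actual = 1.18 × 5.9264 = 6.9931 kWh/t
Mill draw = 6.9931 × 1479.2 = 10344.2 kW

P = 10344.2 kW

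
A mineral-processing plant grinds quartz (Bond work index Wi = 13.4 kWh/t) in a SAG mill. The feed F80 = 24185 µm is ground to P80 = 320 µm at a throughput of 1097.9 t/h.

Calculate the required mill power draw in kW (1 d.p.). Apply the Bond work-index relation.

P = 7278.2 kW

Bond: W = 10·Wi·(1/√P80 − 1/√F80)
W = 10·13.4·(1/√320 − 1/√24185) = 10·13.4·(0.049471) = 6.6292 kWh/t
Mill draw = 6.6292 × 1097.9 = 7278.2 kW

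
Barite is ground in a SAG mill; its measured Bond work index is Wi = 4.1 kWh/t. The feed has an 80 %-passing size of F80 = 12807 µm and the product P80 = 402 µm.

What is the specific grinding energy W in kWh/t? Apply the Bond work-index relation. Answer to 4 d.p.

W = 1.6826 kWh/t

W = 10 Wi / √P80 − 10 Wi / √F80
1/√402 = 0.049875;  1/√12807 = 0.008836
W = 10·4.1·(0.049875 − 0.008836) = 1.6826 kWh/t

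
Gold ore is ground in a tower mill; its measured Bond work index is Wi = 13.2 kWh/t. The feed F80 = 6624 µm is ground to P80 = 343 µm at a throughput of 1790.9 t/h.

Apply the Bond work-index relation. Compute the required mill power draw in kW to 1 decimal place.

W = 10 Wi (P80^-0.5 − F80^-0.5)
W = 10·13.2·(1/√343 − 1/√6624) = 10·13.2·(0.041708) = 5.5055 kWh/t
Mill draw = 5.5055 × 1790.9 = 9859.7 kW

P = 9859.7 kW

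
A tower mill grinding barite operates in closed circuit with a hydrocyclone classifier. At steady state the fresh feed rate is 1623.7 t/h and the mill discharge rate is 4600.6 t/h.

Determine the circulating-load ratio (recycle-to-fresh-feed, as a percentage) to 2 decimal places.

CL = 183.34 %

Steady state: M = F + R.
R = M − F = 4600.6 − 1623.7 = 2976.9 t/h
CL = 100·R/F = 100·2976.9/1623.7 = 183.34 %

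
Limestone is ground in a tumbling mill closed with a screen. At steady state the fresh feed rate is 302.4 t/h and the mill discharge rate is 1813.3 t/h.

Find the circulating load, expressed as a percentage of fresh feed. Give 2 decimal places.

CL = 499.64 %

Mill node: discharge = fresh + recycle.
R = M − F = 1813.3 − 302.4 = 1510.9 t/h
CL = 100·R/F = 100·1510.9/302.4 = 499.64 %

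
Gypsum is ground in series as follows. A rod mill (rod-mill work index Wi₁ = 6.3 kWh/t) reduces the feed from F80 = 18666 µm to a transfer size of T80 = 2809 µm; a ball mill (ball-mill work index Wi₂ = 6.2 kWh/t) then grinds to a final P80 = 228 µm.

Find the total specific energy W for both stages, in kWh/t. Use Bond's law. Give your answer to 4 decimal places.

W = 3.6638 kWh/t

W = 10 Wi (1/√P80 − 1/√F80)  [Bond]
Stage 1 (18666→2809 µm, Wi₁=6.3): W₁ = 10·6.3·(0.018868 − 0.007319) = 0.7276 kWh/t
Stage 2 (2809→228 µm, Wi₂=6.2): W₂ = 10·6.2·(0.066227 − 0.018868) = 2.9362 kWh/t
W = W₁ + W₂ = 0.7276 + 2.9362 = 3.6638 kWh/t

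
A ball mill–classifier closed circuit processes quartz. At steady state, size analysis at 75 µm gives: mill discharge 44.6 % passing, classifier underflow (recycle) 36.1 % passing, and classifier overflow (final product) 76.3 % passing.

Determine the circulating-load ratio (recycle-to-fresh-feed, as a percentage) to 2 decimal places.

CL = 372.94 %

Classifier node, passing 75 µm:
d + r·d = r·u + o → r(d−u) = o−d
r = (76.3 − 44.6)/(44.6 − 36.1) = 31.7/8.5 = 3.7294
CL = 100·r = 372.94 %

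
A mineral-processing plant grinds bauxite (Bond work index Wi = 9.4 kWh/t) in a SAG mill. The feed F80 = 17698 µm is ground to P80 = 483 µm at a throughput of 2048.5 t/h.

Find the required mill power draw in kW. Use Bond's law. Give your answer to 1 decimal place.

P = 7314.3 kW

W = 10 Wi / √P80 − 10 Wi / √F80
W = 10·9.4·(1/√483 − 1/√17698) = 10·9.4·(0.037985) = 3.5706 kWh/t
Power = W × throughput = 3.5706 kWh/t × 2048.5 t/h = 7314.3 kW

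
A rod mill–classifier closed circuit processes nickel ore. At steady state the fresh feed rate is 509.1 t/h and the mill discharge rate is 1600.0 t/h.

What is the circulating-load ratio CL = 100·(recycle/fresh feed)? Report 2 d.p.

CL = 214.28 %

Discharge = new feed + return, hence
R = M − F = 1600.0 − 509.1 = 1090.9 t/h
CL = 100·R/F = 100·1090.9/509.1 = 214.28 %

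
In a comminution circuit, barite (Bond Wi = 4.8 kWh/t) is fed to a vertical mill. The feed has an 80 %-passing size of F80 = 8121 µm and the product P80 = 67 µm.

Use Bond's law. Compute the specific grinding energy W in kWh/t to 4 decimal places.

W = 5.3315 kWh/t

W = 10 Wi (P80^-0.5 − F80^-0.5)
1/√67 = 0.122169;  1/√8121 = 0.011097
W = 10·4.8·(0.122169 − 0.011097) = 5.3315 kWh/t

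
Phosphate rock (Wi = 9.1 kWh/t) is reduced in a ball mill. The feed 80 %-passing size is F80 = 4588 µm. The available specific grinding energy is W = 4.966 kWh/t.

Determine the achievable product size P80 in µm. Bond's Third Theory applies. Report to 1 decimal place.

W = 10·Wi·[P80^(−½) − F80^(−½)]
1/√P80 = 1/√F80 + W/(10·Wi)
  = 4.9660/(10·9.1) + 1/√4588 = 0.054571 + 0.014763 = 0.069335
P80 = (1/0.069335)² = 14.4228² = 208.02 µm

P80 = 208.0 µm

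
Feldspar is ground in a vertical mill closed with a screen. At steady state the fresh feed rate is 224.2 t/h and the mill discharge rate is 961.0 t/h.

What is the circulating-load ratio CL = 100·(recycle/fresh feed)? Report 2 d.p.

Discharge = new feed + return, hence
R = M − F = 961.0 − 224.2 = 736.8 t/h
CL = 100·R/F = 100·736.8/224.2 = 328.64 %

CL = 328.64 %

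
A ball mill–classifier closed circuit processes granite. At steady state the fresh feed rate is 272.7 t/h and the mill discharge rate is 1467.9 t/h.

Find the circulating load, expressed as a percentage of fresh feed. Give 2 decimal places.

M = F + R at steady state, so:
R = M − F = 1467.9 − 272.7 = 1195.2 t/h
CL = 100·R/F = 100·1195.2/272.7 = 438.28 %

CL = 438.28 %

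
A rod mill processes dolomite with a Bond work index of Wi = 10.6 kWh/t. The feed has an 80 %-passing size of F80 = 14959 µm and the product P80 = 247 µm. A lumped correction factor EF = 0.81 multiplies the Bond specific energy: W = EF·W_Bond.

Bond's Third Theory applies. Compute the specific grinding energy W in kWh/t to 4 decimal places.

W = 10·Wi·(P80^(-½) − F80^(-½))
1/√247 = 0.063628;  1/√14959 = 0.008176
W = 10·10.6·(0.063628 − 0.008176) = 5.8779 kWh/t
Corrected W = EF·W_Bond = 0.81·5.8779 = 4.7611 kWh/t

W = 4.7611 kWh/t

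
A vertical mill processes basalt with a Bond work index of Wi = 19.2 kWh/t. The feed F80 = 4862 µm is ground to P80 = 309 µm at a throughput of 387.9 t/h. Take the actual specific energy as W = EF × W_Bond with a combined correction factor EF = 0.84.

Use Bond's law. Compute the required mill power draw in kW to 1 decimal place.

W = 10·Wi·(P80^(-½) − F80^(-½))
W = 10·19.2·(1/√309 − 1/√4862) = 10·19.2·(0.042547) = 8.1689 kWh/t
With EF = 0.84: W = 8.1689·0.84 = 6.8619 kWh/t
Mill draw = 6.8619 × 387.9 = 2661.7 kW

P = 2661.7 kW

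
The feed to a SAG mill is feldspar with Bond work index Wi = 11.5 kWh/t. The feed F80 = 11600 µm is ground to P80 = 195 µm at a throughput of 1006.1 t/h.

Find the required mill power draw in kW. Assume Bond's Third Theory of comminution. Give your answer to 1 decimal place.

P = 7211.3 kW

W = 10 Wi (1/√P80 − 1/√F80)  [Bond]
W = 10·11.5·(1/√195 − 1/√11600) = 10·11.5·(0.062327) = 7.1676 kWh/t
P_mill = W·ṁ = 7.1676·1006.1 = 7211.3 kW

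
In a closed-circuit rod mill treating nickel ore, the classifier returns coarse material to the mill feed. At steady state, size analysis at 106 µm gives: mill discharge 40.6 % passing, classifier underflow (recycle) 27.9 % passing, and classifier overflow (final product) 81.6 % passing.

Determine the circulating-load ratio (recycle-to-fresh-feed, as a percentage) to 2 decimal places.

CL = 322.83 %

Balance %-passing 106 µm (r = R/F):
r = (o − d)/(d − u)
r = (81.6 − 40.6)/(40.6 − 27.9) = 41.0/12.7 = 3.2283
CL = 100·r = 322.83 %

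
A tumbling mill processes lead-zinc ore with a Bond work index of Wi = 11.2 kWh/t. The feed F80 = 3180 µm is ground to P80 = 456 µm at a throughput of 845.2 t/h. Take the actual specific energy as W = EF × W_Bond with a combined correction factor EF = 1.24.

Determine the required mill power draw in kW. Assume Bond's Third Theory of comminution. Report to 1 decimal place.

P = 3415.3 kW

W = 10 Wi (1/√P80 − 1/√F80)  [Bond]
W = 10·11.2·(1/√456 − 1/√3180) = 10·11.2·(0.029096) = 3.2588 kWh/t
With EF = 1.24: W = 3.2588·1.24 = 4.0409 kWh/t
P = W·T = 4.0409·845.2 = 3415.3 kW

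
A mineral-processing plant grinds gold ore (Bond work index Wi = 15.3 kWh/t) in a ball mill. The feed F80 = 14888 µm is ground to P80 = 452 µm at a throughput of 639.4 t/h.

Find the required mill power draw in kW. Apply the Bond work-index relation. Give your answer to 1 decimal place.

Bond: W = 10·Wi·(1/√P80 − 1/√F80)
W = 10·15.3·(1/√452 − 1/√14888) = 10·15.3·(0.038840) = 5.9426 kWh/t
P = W·T = 5.9426·639.4 = 3799.7 kW

P = 3799.7 kW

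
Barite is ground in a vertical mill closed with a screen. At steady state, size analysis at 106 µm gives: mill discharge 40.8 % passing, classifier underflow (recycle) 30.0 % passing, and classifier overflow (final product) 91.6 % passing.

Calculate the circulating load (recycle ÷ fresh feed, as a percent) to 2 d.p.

Classifier node, passing 106 µm:
d + r·d = r·u + o → r(d−u) = o−d
r = (91.6 − 40.8)/(40.8 − 30.0) = 50.8/10.8 = 4.7037
CL = 100·r = 470.37 %

CL = 470.37 %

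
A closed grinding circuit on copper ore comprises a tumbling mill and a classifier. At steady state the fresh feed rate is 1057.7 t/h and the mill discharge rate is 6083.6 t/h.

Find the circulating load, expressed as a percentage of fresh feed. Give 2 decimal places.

M = F + R at steady state, so:
R = M − F = 6083.6 − 1057.7 = 5025.9 t/h
CL = 100·R/F = 100·5025.9/1057.7 = 475.17 %

CL = 475.17 %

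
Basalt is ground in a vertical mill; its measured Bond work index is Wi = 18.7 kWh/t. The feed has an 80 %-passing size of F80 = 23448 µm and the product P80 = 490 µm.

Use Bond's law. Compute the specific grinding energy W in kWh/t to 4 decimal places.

W = 10 Wi (1/√P80 − 1/√F80)  [Bond]
1/√490 = 0.045175;  1/√23448 = 0.006531
W = 10·18.7·(0.045175 − 0.006531) = 7.2266 kWh/t

W = 7.2266 kWh/t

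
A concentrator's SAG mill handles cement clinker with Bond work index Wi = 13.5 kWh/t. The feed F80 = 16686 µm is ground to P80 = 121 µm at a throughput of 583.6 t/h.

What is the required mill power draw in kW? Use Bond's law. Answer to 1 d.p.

W = 10 Wi (P80^-0.5 − F80^-0.5)
W = 10·13.5·(1/√121 − 1/√16686) = 10·13.5·(0.083168) = 11.2276 kWh/t
P_mill = W·ṁ = 11.2276·583.6 = 6552.4 kW

P = 6552.4 kW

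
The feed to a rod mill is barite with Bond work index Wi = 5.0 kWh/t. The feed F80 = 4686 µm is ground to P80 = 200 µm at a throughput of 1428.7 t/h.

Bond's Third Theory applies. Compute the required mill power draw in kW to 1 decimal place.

W_Bond = 10·Wi·(1/√P₈₀ − 1/√F₈₀)
W = 10·5.0·(1/√200 − 1/√4686) = 10·5.0·(0.056102) = 2.8051 kWh/t
Mill draw = 2.8051 × 1428.7 = 4007.7 kW

P = 4007.7 kW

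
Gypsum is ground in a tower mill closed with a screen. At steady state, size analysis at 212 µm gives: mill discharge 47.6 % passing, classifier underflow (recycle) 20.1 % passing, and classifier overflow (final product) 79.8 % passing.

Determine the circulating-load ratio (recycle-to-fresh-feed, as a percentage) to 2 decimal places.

CL = 117.09 %

Classifier node, passing 212 µm:
r = (o − d)/(d − u)
r = (79.8 − 47.6)/(47.6 − 20.1) = 32.2/27.5 = 1.1709
CL = 100·r = 117.09 %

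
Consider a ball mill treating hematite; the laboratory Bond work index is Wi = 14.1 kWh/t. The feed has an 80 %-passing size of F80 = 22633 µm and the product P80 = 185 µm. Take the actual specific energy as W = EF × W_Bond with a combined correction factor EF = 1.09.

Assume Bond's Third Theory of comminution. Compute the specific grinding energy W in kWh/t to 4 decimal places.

W = 10.2779 kWh/t

W = 10·Wi·[P80^(−½) − F80^(−½)]
1/√185 = 0.073521;  1/√22633 = 0.006647
W = 10·14.1·(0.073521 − 0.006647) = 9.4293 kWh/t
Apply correction: 9.4293 × 1.09 = 10.2779 kWh/t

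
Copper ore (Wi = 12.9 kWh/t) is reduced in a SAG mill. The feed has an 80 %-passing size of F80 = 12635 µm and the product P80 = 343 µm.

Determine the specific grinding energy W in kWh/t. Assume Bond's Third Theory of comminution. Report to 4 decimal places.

W = 5.8177 kWh/t

W = 10·Wi·(P80^(-½) − F80^(-½))
1/√343 = 0.053995;  1/√12635 = 0.008896
W = 10·12.9·(0.053995 − 0.008896) = 5.8177 kWh/t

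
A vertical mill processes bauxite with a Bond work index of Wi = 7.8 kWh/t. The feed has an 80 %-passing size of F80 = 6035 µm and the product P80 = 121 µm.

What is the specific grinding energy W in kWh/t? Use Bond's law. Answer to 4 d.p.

W = 10 Wi (P80^-0.5 − F80^-0.5)
1/√121 = 0.090909;  1/√6035 = 0.012872
W = 10·7.8·(0.090909 − 0.012872) = 6.0869 kWh/t

W = 6.0869 kWh/t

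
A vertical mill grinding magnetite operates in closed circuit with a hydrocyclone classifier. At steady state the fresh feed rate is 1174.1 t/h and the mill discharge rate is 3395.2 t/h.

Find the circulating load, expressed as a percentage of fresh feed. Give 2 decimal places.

CL = 189.17 %

M = F + R at steady state, so:
R = M − F = 3395.2 − 1174.1 = 2221.1 t/h
CL = 100·R/F = 100·2221.1/1174.1 = 189.17 %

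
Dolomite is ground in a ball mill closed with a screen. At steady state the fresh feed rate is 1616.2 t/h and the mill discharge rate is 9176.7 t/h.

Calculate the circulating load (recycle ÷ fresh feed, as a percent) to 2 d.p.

Steady state: M = F + R.
R = M − F = 9176.7 − 1616.2 = 7560.5 t/h
CL = 100·R/F = 100·7560.5/1616.2 = 467.79 %

CL = 467.79 %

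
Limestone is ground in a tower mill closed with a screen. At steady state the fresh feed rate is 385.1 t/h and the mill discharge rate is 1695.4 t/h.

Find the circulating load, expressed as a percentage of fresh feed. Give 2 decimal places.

Discharge = new feed + return, hence
R = M − F = 1695.4 − 385.1 = 1310.3 t/h
CL = 100·R/F = 100·1310.3/385.1 = 340.25 %

CL = 340.25 %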